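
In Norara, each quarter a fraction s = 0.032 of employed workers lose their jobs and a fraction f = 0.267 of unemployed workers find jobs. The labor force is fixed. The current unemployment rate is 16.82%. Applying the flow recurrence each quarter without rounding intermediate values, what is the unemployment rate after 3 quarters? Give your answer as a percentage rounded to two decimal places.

Unemployment rate after three quarters ≈ 12.81%.

With a fixed labor force, u_{t+1} = u_t + s·(1−u_t) − f·u_t = u_t·(1−s−f) + s.
Here 1−s−f = 0.701 and s = 0.032.
u_1 = 0.168200 × 0.701 + 0.032 = 0.149908.
u_2 = 0.149908 × 0.701 + 0.032 = 0.137086.
u_3 = 0.137086 × 0.701 + 0.032 = 0.128097.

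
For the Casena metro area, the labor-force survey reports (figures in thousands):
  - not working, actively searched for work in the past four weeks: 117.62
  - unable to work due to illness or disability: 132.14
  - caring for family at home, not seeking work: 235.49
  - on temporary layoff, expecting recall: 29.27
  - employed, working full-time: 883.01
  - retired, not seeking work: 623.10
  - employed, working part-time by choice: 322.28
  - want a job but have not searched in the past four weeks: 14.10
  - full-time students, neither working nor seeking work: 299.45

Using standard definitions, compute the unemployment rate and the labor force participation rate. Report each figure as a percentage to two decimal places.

Unemployment rate ≈ 10.86%; labor force participation rate ≈ 50.90%.

Employed = 883.01 + 322.28 = 1,205.29 thousand.
Unemployed = 117.62 + 29.27 = 146.89 thousand (jobless and actively searching, or on temporary layoff).
Labor force = 1,205.29 + 146.89 = 1,352.18 thousand.
Not in labor force = 132.14 + 235.49 + 623.10 + 14.10 + 299.45 = 1,304.28 thousand (those not working and not actively searching are outside the labor force — including those who want a job but have given up searching).
Civilian working-age population = 1,352.18 + 1,304.28 = 2,656.46 thousand.
Unemployment rate = 146.89 / 1,352.18 = 10.86%.
Labor force participation rate = 1,352.18 / 2,656.46 = 50.90%.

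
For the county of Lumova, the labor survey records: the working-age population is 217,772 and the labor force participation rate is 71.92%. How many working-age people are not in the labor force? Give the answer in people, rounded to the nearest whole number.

About 61,150 are not in the labor force.

Share not in the labor force = 1 − 0.7192 = 0.2808.
Not in labor force = 0.2808 × 217,772 ≈ 61,150.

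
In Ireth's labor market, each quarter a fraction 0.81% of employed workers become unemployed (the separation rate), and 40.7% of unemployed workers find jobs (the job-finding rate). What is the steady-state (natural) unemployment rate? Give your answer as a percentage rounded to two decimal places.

Steady-state unemployment rate ≈ 1.95%.

At steady state the flows balance: s·E = f·U, so U/(E+U) = s/(s+f).
u* = 0.81 / (0.81 + 40.7) = 0.81 / 41.51 = 1.95%.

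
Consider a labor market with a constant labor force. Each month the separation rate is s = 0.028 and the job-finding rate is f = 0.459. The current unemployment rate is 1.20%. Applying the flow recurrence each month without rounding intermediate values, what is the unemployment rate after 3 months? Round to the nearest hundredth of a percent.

Unemployment rate after three months ≈ 5.14%.

With a fixed labor force, u_{t+1} = u_t + s·(1−u_t) − f·u_t = u_t·(1−s−f) + s.
Here 1−s−f = 0.513 and s = 0.028.
u_1 = 0.012000 × 0.513 + 0.028 = 0.034156.
u_2 = 0.034156 × 0.513 + 0.028 = 0.045522.
u_3 = 0.045522 × 0.513 + 0.028 = 0.051353.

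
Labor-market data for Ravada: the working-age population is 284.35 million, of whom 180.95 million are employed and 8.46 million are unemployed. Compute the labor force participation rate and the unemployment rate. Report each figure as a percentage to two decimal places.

Labor force = employed + unemployed = 180.95 + 8.46 = 189.41 million.
Unemployment rate = 8.46 / 189.41 = 4.47%.
Labor force participation rate = 189.41 / 284.35 = 66.61%.

Labor force participation rate ≈ 66.61%; unemployment rate ≈ 4.47%.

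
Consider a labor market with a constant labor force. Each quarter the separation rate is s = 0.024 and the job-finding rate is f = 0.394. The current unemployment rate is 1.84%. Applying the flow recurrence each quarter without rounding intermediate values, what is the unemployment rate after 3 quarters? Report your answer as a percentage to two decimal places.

With a fixed labor force, u_{t+1} = u_t + s·(1−u_t) − f·u_t = u_t·(1−s−f) + s.
Here 1−s−f = 0.582 and s = 0.024.
u_1 = 0.018400 × 0.582 + 0.024 = 0.034709.
u_2 = 0.034709 × 0.582 + 0.024 = 0.044201.
u_3 = 0.044201 × 0.582 + 0.024 = 0.049725.

Unemployment rate after three quarters ≈ 4.97%.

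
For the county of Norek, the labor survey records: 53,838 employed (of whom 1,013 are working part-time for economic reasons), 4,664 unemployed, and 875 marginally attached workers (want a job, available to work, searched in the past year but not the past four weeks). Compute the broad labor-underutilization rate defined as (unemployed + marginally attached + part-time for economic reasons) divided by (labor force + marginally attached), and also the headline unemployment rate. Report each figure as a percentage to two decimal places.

Labor force = 53,838 + 4,664 = 58,502.
Numerator = 4,664 + 875 + 1,013 = 6,552.
Denominator = 58,502 + 875 = 59,377.
Broad rate = 6,552 / 59,377 = 11.03%.
Headline unemployment rate = 4,664 / 58,502 = 7.97%.

Broad underutilization rate ≈ 11.03%; headline unemployment rate ≈ 7.97%.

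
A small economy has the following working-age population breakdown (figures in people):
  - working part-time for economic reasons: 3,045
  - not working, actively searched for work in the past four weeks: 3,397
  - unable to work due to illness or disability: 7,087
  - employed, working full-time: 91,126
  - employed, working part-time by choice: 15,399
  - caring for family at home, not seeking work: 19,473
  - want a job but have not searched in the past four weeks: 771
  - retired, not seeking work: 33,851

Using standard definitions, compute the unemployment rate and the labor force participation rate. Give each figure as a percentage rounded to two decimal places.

Unemployment rate ≈ 3.01%; labor force participation rate ≈ 64.87%.

Employed = 3,045 + 91,126 + 15,399 = 109,570 (anyone who worked, including part-time for economic reasons, counts as employed).
Unemployed = 3,397.
Labor force = 109,570 + 3,397 = 112,967.
Not in labor force = 7,087 + 19,473 + 771 + 33,851 = 61,182 (those not working and not actively searching are outside the labor force — including those who want a job but have given up searching).
Civilian working-age population = 112,967 + 61,182 = 174,149.
Unemployment rate = 3,397 / 112,967 = 3.01%.
Labor force participation rate = 112,967 / 174,149 = 64.87%.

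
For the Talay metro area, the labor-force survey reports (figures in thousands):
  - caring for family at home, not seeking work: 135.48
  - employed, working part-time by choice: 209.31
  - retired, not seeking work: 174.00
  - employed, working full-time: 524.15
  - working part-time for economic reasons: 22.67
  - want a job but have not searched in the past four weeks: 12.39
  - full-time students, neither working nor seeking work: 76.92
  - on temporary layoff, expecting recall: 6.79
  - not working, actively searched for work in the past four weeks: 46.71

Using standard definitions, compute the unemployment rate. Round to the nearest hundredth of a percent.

Unemployment rate ≈ 6.61%.

Employed = 209.31 + 524.15 + 22.67 = 756.13 thousand (anyone who worked, including part-time for economic reasons, counts as employed).
Unemployed = 6.79 + 46.71 = 53.50 thousand (jobless and actively searching, or on temporary layoff).
Labor force = 756.13 + 53.50 = 809.63 thousand.
Unemployment rate = 53.50 / 809.63 = 6.61%.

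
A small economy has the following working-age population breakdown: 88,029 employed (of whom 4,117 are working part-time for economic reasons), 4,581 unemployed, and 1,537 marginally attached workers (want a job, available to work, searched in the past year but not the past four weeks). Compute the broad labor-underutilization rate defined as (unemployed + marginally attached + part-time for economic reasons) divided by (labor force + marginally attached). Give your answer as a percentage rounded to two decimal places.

Labor force = 88,029 + 4,581 = 92,610.
Numerator = 4,581 + 1,537 + 4,117 = 10,235.
Denominator = 92,610 + 1,537 = 94,147.
Broad rate = 10,235 / 94,147 = 10.87%.

Broad underutilization rate ≈ 10.87%.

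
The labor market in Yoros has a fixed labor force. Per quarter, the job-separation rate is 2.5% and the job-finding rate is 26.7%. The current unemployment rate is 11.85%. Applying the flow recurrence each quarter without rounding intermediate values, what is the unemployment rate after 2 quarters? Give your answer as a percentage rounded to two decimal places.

Unemployment rate after two quarters ≈ 10.21%.

With a fixed labor force, u_{t+1} = u_t + s·(1−u_t) − f·u_t = u_t·(1−s−f) + s.
Here 1−s−f = 0.708 and s = 0.025.
u_1 = 0.118500 × 0.708 + 0.025 = 0.108898.
u_2 = 0.108898 × 0.708 + 0.025 = 0.102100.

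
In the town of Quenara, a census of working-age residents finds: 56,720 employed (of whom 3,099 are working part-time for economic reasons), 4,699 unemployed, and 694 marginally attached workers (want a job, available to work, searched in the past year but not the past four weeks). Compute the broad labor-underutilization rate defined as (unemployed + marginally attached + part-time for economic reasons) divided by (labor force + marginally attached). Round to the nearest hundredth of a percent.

Labor force = 56,720 + 4,699 = 61,419.
Numerator = 4,699 + 694 + 3,099 = 8,492.
Denominator = 61,419 + 694 = 62,113.
Broad rate = 8,492 / 62,113 = 13.67%.

Broad underutilization rate ≈ 13.67%.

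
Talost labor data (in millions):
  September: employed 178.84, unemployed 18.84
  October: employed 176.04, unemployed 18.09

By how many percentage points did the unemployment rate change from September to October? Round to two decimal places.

The unemployment rate changed by −0.21 percentage points.

September: labor force = 178.84 + 18.84 = 197.68; u = 18.84/197.68 = 9.53%.
October: labor force = 176.04 + 18.09 = 194.13; u = 18.09/194.13 = 9.32%.
Change = 9.32% − 9.53% = −0.21 pp.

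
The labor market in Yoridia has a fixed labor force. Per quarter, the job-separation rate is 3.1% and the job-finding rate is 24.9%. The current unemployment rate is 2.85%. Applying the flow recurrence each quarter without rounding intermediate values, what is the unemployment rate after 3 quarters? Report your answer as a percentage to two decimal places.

Unemployment rate after three quarters ≈ 8.00%.

With a fixed labor force, u_{t+1} = u_t + s·(1−u_t) − f·u_t = u_t·(1−s−f) + s.
Here 1−s−f = 0.720 and s = 0.031.
u_1 = 0.028500 × 0.720 + 0.031 = 0.051520.
u_2 = 0.051520 × 0.720 + 0.031 = 0.068094.
u_3 = 0.068094 × 0.720 + 0.031 = 0.080028.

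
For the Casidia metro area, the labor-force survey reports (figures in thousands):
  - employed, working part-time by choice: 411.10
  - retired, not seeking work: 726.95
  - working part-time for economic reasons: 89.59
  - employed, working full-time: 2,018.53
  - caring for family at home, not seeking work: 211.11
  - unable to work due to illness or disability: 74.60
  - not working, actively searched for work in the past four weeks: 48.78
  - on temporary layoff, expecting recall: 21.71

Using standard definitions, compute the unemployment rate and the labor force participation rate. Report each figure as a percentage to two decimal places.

Unemployment rate ≈ 2.72%; labor force participation rate ≈ 71.89%.

Employed = 411.10 + 89.59 + 2,018.53 = 2,519.22 thousand (anyone who worked, including part-time for economic reasons, counts as employed).
Unemployed = 48.78 + 21.71 = 70.49 thousand (jobless and actively searching, or on temporary layoff).
Labor force = 2,519.22 + 70.49 = 2,589.71 thousand.
Not in labor force = 726.95 + 211.11 + 74.60 = 1,012.66 thousand (those not working and not actively searching are outside the labor force).
Civilian working-age population = 2,589.71 + 1,012.66 = 3,602.37 thousand.
Unemployment rate = 70.49 / 2,589.71 = 2.72%.
Labor force participation rate = 2,589.71 / 3,602.37 = 71.89%.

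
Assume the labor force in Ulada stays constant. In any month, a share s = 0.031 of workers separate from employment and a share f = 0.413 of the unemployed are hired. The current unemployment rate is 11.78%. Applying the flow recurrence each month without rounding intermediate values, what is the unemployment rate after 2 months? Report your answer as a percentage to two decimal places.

Unemployment rate after two months ≈ 8.47%.

With a fixed labor force, u_{t+1} = u_t + s·(1−u_t) − f·u_t = u_t·(1−s−f) + s.
Here 1−s−f = 0.556 and s = 0.031.
u_1 = 0.117800 × 0.556 + 0.031 = 0.096497.
u_2 = 0.096497 × 0.556 + 0.031 = 0.084652.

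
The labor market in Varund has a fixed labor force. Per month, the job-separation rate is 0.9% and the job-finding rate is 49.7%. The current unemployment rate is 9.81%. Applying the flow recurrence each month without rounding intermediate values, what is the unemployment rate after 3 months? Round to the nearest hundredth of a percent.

Unemployment rate after three months ≈ 2.75%.

With a fixed labor force, u_{t+1} = u_t + s·(1−u_t) − f·u_t = u_t·(1−s−f) + s.
Here 1−s−f = 0.494 and s = 0.009.
u_1 = 0.098100 × 0.494 + 0.009 = 0.057461.
u_2 = 0.057461 × 0.494 + 0.009 = 0.037386.
u_3 = 0.037386 × 0.494 + 0.009 = 0.027469.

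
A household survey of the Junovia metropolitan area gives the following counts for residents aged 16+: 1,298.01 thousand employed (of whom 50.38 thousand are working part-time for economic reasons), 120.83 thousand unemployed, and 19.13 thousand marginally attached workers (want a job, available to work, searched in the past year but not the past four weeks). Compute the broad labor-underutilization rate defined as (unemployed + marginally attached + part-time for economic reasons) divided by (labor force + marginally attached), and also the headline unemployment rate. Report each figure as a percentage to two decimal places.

Labor force = 1,298.01 + 120.83 = 1,418.84 thousand.
Numerator = 120.83 + 19.13 + 50.38 = 190.34 thousand.
Denominator = 1,418.84 + 19.13 = 1,437.97 thousand.
Broad rate = 190.34 / 1,437.97 = 13.24%.
Headline unemployment rate = 120.83 / 1,418.84 = 8.52%.

Broad underutilization rate ≈ 13.24%; headline unemployment rate ≈ 8.52%.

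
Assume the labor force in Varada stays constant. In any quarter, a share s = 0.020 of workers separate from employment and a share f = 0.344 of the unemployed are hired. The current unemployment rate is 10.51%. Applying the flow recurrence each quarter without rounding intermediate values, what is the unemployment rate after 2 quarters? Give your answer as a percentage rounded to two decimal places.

With a fixed labor force, u_{t+1} = u_t + s·(1−u_t) − f·u_t = u_t·(1−s−f) + s.
Here 1−s−f = 0.636 and s = 0.020.
u_1 = 0.105100 × 0.636 + 0.020 = 0.086844.
u_2 = 0.086844 × 0.636 + 0.020 = 0.075233.

Unemployment rate after two quarters ≈ 7.52%.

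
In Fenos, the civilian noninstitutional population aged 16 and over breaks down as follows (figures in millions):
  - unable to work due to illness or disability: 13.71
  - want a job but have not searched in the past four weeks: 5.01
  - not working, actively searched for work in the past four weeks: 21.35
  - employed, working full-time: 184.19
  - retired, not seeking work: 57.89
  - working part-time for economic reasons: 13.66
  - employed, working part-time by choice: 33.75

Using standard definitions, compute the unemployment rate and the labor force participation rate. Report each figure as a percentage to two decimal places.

Unemployment rate ≈ 8.44%; labor force participation rate ≈ 76.75%.

Employed = 184.19 + 13.66 + 33.75 = 231.60 million (anyone who worked, including part-time for economic reasons, counts as employed).
Unemployed = 21.35 million.
Labor force = 231.60 + 21.35 = 252.95 million.
Not in labor force = 13.71 + 5.01 + 57.89 = 76.61 million (those not working and not actively searching are outside the labor force — including those who want a job but have given up searching).
Civilian working-age population = 252.95 + 76.61 = 329.56 million.
Unemployment rate = 21.35 / 252.95 = 8.44%.
Labor force participation rate = 252.95 / 329.56 = 76.75%.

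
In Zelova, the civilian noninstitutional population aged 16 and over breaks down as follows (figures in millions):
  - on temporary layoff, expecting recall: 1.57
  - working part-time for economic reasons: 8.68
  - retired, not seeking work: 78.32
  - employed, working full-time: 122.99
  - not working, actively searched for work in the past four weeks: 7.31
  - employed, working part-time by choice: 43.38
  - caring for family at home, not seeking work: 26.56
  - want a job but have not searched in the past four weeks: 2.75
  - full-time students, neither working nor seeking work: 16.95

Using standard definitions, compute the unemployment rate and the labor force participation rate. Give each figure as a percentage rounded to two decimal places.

Unemployment rate ≈ 4.83%; labor force participation rate ≈ 59.62%.

Employed = 8.68 + 122.99 + 43.38 = 175.05 million (anyone who worked, including part-time for economic reasons, counts as employed).
Unemployed = 1.57 + 7.31 = 8.88 million (jobless and actively searching, or on temporary layoff).
Labor force = 175.05 + 8.88 = 183.93 million.
Not in labor force = 78.32 + 26.56 + 2.75 + 16.95 = 124.58 million (those not working and not actively searching are outside the labor force — including those who want a job but have given up searching).
Civilian working-age population = 183.93 + 124.58 = 308.51 million.
Unemployment rate = 8.88 / 183.93 = 4.83%.
Labor force participation rate = 183.93 / 308.51 = 59.62%.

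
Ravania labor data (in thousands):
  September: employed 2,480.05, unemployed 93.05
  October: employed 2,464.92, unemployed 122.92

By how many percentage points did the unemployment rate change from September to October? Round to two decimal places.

September: labor force = 2,480.05 + 93.05 = 2,573.10; u = 93.05/2,573.10 = 3.62%.
October: labor force = 2,464.92 + 122.92 = 2,587.84; u = 122.92/2,587.84 = 4.75%.
Change = 4.75% − 3.62% = +1.13 pp.

The unemployment rate changed by +1.13 percentage points.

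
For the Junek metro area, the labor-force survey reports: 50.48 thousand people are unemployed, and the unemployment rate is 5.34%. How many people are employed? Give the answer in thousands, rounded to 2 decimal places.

Labor force = U / u = 50.48 / 0.0534 ≈ 945.32 thousand.
Employed = labor force − unemployed = 945.32 − 50.48 = 894.84 thousand.

About 894.84 thousand are employed.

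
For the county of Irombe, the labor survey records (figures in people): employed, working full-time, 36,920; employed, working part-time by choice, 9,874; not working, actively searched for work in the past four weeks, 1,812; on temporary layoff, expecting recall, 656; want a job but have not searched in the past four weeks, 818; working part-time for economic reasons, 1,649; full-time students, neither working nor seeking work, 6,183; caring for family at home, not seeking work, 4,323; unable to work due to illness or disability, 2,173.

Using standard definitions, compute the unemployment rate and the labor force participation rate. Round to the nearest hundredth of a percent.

Unemployment rate ≈ 4.85%; labor force participation rate ≈ 79.04%.

Employed = 36,920 + 9,874 + 1,649 = 48,443 (anyone who worked, including part-time for economic reasons, counts as employed).
Unemployed = 1,812 + 656 = 2,468 (jobless and actively searching, or on temporary layoff).
Labor force = 48,443 + 2,468 = 50,911.
Not in labor force = 818 + 6,183 + 4,323 + 2,173 = 13,497 (those not working and not actively searching are outside the labor force — including those who want a job but have given up searching).
Civilian working-age population = 50,911 + 13,497 = 64,408.
Unemployment rate = 2,468 / 50,911 = 4.85%.
Labor force participation rate = 50,911 / 64,408 = 79.04%.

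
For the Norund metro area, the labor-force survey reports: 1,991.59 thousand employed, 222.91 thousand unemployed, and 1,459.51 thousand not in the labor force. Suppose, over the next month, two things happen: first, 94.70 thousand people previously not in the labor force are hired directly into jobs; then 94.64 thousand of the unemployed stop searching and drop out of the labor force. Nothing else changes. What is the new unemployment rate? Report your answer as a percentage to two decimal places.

New unemployment rate ≈ 5.79%.

Initially, labor force = 1,991.59 + 222.91 = 2,214.50 thousand, so u = 222.91/2,214.50 = 10.07%.
After the first change, employed and labor force both rise by 94.70; unemployed unchanged → E = 2,086.29, U = 222.91, labor force = 2,309.20 thousand.
After the second change, unemployed and labor force both fall by 94.64 → E = 2,086.29, U = 128.27, labor force = 2,214.56 thousand.
New unemployment rate = 128.27 / 2,214.56 = 5.79%.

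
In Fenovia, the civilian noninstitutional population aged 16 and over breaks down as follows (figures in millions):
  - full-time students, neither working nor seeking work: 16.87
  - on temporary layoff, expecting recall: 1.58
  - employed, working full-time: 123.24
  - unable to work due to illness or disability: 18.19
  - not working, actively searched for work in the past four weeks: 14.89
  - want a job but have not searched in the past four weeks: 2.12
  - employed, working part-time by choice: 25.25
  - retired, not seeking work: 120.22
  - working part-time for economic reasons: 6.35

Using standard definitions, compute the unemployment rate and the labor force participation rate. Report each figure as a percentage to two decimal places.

Employed = 123.24 + 25.25 + 6.35 = 154.84 million (anyone who worked, including part-time for economic reasons, counts as employed).
Unemployed = 1.58 + 14.89 = 16.47 million (jobless and actively searching, or on temporary layoff).
Labor force = 154.84 + 16.47 = 171.31 million.
Not in labor force = 16.87 + 18.19 + 2.12 + 120.22 = 157.40 million (those not working and not actively searching are outside the labor force — including those who want a job but have given up searching).
Civilian working-age population = 171.31 + 157.40 = 328.71 million.
Unemployment rate = 16.47 / 171.31 = 9.61%.
Labor force participation rate = 171.31 / 328.71 = 52.12%.

Unemployment rate ≈ 9.61%; labor force participation rate ≈ 52.12%.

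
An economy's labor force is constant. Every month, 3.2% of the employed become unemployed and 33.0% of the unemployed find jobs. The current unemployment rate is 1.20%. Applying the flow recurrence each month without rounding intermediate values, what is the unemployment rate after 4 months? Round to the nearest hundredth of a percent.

Unemployment rate after four months ≈ 7.57%.

With a fixed labor force, u_{t+1} = u_t + s·(1−u_t) − f·u_t = u_t·(1−s−f) + s.
Here 1−s−f = 0.638 and s = 0.032.
u_1 = 0.012000 × 0.638 + 0.032 = 0.039656.
u_2 = 0.039656 × 0.638 + 0.032 = 0.057301.
u_3 = 0.057301 × 0.638 + 0.032 = 0.068558.
u_4 = 0.068558 × 0.638 + 0.032 = 0.075740.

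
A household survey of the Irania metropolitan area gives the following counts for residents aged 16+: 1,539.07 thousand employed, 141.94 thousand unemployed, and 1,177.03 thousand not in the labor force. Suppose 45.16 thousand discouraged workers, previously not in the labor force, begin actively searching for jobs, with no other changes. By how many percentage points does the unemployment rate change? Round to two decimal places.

Initially, labor force = 1,539.07 + 141.94 = 1,681.01 thousand, so u = 141.94/1,681.01 = 8.44%.
After the change, unemployed and labor force both rise by 45.16 → E = 1,539.07, U = 187.10, labor force = 1,726.17 thousand.
New unemployment rate = 187.10 / 1,726.17 = 10.84%.
Change = 10.84% − 8.44% = +2.40 percentage points.

The unemployment rate changes by +2.40 percentage points.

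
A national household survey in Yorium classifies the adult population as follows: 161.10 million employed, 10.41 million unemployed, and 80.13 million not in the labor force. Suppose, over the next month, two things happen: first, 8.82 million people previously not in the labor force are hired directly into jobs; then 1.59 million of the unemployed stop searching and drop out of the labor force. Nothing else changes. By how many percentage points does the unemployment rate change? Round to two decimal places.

The unemployment rate changes by −1.14 percentage points.

Initially, labor force = 161.10 + 10.41 = 171.51 million, so u = 10.41/171.51 = 6.07%.
After the first change, employed and labor force both rise by 8.82; unemployed unchanged → E = 169.92, U = 10.41, labor force = 180.33 million.
After the second change, unemployed and labor force both fall by 1.59 → E = 169.92, U = 8.82, labor force = 178.74 million.
New unemployment rate = 8.82 / 178.74 = 4.93%.
Change = 4.93% − 6.07% = −1.14 percentage points.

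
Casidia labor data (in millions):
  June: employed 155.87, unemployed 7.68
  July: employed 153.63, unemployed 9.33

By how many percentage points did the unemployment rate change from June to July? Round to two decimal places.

The unemployment rate changed by +1.03 percentage points.

June: labor force = 155.87 + 7.68 = 163.55; u = 7.68/163.55 = 4.70%.
July: labor force = 153.63 + 9.33 = 162.96; u = 9.33/162.96 = 5.73%.
Change = 5.73% − 4.70% = +1.03 pp.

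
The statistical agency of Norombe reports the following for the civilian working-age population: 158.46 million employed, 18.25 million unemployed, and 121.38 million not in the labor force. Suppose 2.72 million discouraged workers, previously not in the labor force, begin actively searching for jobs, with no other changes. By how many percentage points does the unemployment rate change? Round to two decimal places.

Initially, labor force = 158.46 + 18.25 = 176.71 million, so u = 18.25/176.71 = 10.33%.
After the change, unemployed and labor force both rise by 2.72 → E = 158.46, U = 20.97, labor force = 179.43 million.
New unemployment rate = 20.97 / 179.43 = 11.69%.
Change = 11.69% − 10.33% = +1.36 percentage points.

The unemployment rate changes by +1.36 percentage points.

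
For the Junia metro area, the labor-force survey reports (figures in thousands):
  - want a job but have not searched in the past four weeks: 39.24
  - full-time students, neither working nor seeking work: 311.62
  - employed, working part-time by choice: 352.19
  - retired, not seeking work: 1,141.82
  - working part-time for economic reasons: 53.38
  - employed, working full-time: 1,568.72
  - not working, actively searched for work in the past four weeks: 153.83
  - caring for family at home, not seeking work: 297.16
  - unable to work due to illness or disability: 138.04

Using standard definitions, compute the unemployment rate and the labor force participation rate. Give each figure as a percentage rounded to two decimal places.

Employed = 352.19 + 53.38 + 1,568.72 = 1,974.29 thousand (anyone who worked, including part-time for economic reasons, counts as employed).
Unemployed = 153.83 thousand.
Labor force = 1,974.29 + 153.83 = 2,128.12 thousand.
Not in labor force = 39.24 + 311.62 + 1,141.82 + 297.16 + 138.04 = 1,927.88 thousand (those not working and not actively searching are outside the labor force — including those who want a job but have given up searching).
Civilian working-age population = 2,128.12 + 1,927.88 = 4,056.00 thousand.
Unemployment rate = 153.83 / 2,128.12 = 7.23%.
Labor force participation rate = 2,128.12 / 4,056.00 = 52.47%.

Unemployment rate ≈ 7.23%; labor force participation rate ≈ 52.47%.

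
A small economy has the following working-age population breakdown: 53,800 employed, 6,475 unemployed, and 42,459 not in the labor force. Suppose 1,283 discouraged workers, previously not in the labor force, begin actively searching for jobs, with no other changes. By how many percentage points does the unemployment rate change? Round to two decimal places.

Initially, labor force = 53,800 + 6,475 = 60,275, so u = 6,475/60,275 = 10.74%.
After the change, unemployed and labor force both rise by 1,283 → E = 53,800, U = 7,758, labor force = 61,558.
New unemployment rate = 7,758 / 61,558 = 12.60%.
Change = 12.60% − 10.74% = +1.86 percentage points.

The unemployment rate changes by +1.86 percentage points.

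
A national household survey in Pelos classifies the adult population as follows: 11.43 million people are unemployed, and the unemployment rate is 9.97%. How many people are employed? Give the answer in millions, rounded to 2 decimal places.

Labor force = U / u = 11.43 / 0.0997 ≈ 114.64 million.
Employed = labor force − unemployed = 114.64 − 11.43 = 103.21 million.

About 103.21 million are employed.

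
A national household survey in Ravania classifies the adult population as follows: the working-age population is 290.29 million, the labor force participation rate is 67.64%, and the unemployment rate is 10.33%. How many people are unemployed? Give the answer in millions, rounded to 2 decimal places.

About 20.28 million are unemployed.

Labor force = 0.6764 × 290.29 = 196.35 million.
Unemployed = 0.1033 × 196.35 ≈ 20.28 million.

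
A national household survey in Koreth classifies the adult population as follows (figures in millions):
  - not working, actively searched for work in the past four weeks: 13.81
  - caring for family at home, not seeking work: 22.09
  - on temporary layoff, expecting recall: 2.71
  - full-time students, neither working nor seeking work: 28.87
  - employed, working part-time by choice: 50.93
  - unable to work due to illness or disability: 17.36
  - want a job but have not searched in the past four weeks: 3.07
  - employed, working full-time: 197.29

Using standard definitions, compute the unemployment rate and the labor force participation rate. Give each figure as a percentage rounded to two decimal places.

Employed = 50.93 + 197.29 = 248.22 million.
Unemployed = 13.81 + 2.71 = 16.52 million (jobless and actively searching, or on temporary layoff).
Labor force = 248.22 + 16.52 = 264.74 million.
Not in labor force = 22.09 + 28.87 + 17.36 + 3.07 = 71.39 million (those not working and not actively searching are outside the labor force — including those who want a job but have given up searching).
Civilian working-age population = 264.74 + 71.39 = 336.13 million.
Unemployment rate = 16.52 / 264.74 = 6.24%.
Labor force participation rate = 264.74 / 336.13 = 78.76%.

Unemployment rate ≈ 6.24%; labor force participation rate ≈ 78.76%.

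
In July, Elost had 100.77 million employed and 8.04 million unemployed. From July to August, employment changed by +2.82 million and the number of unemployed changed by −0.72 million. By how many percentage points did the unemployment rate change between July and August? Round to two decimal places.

July: labor force = 100.77 + 8.04 = 108.81; u = 8.04/108.81 = 7.39%.
August: labor force = 103.59 + 7.32 = 110.91; u = 7.32/110.91 = 6.60%.
Change = 6.60% − 7.39% = −0.79 pp.

The unemployment rate changed by −0.79 percentage points.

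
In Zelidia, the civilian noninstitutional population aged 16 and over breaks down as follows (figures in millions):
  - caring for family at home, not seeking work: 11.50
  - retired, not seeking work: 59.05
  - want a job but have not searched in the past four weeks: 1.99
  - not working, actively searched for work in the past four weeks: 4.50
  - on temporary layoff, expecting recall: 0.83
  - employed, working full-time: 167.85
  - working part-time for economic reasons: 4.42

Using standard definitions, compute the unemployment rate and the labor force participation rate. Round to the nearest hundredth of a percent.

Unemployment rate ≈ 3.00%; labor force participation rate ≈ 71.00%.

Employed = 167.85 + 4.42 = 172.27 million (anyone who worked, including part-time for economic reasons, counts as employed).
Unemployed = 4.50 + 0.83 = 5.33 million (jobless and actively searching, or on temporary layoff).
Labor force = 172.27 + 5.33 = 177.60 million.
Not in labor force = 11.50 + 59.05 + 1.99 = 72.54 million (those not working and not actively searching are outside the labor force — including those who want a job but have given up searching).
Civilian working-age population = 177.60 + 72.54 = 250.14 million.
Unemployment rate = 5.33 / 177.60 = 3.00%.
Labor force participation rate = 177.60 / 250.14 = 71.00%.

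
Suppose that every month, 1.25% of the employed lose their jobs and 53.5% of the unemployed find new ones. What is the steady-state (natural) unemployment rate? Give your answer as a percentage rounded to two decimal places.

Steady-state unemployment rate ≈ 2.28%.

At steady state the flows balance: s·E = f·U, so U/(E+U) = s/(s+f).
u* = 1.25 / (1.25 + 53.5) = 1.25 / 54.75 = 2.28%.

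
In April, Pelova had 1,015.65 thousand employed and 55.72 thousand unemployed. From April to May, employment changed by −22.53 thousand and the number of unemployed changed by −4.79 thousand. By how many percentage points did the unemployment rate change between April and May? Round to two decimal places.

The unemployment rate changed by −0.32 percentage points.

April: labor force = 1,015.65 + 55.72 = 1,071.37; u = 55.72/1,071.37 = 5.20%.
May: labor force = 993.12 + 50.93 = 1,044.05; u = 50.93/1,044.05 = 4.88%.
Change = 4.88% − 5.20% = −0.32 pp.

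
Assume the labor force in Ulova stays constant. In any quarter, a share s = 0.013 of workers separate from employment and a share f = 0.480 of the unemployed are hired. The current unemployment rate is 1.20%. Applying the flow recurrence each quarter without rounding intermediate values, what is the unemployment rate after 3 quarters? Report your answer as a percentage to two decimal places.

Unemployment rate after three quarters ≈ 2.45%.

With a fixed labor force, u_{t+1} = u_t + s·(1−u_t) − f·u_t = u_t·(1−s−f) + s.
Here 1−s−f = 0.507 and s = 0.013.
u_1 = 0.012000 × 0.507 + 0.013 = 0.019084.
u_2 = 0.019084 × 0.507 + 0.013 = 0.022676.
u_3 = 0.022676 × 0.507 + 0.013 = 0.024497.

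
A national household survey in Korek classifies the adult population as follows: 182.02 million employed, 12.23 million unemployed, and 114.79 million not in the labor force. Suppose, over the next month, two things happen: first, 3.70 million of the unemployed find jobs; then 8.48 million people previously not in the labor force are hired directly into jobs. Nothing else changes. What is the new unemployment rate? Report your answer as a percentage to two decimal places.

New unemployment rate ≈ 4.21%.

Initially, labor force = 182.02 + 12.23 = 194.25 million, so u = 12.23/194.25 = 6.30%.
After the first change, unemployed falls and employed rises by 3.70; labor force unchanged → E = 185.72, U = 8.53, labor force = 194.25 million.
After the second change, employed and labor force both rise by 8.48; unemployed unchanged → E = 194.20, U = 8.53, labor force = 202.73 million.
New unemployment rate = 8.53 / 202.73 = 4.21%.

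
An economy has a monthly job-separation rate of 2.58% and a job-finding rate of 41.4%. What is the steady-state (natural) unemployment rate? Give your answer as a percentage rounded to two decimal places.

At steady state the flows balance: s·E = f·U, so U/(E+U) = s/(s+f).
u* = 2.58 / (2.58 + 41.4) = 2.58 / 43.98 = 5.87%.

Steady-state unemployment rate ≈ 5.87%.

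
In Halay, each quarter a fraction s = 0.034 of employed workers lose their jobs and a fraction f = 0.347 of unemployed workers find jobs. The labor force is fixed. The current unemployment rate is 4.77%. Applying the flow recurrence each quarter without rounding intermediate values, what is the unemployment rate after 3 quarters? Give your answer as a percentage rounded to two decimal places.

With a fixed labor force, u_{t+1} = u_t + s·(1−u_t) − f·u_t = u_t·(1−s−f) + s.
Here 1−s−f = 0.619 and s = 0.034.
u_1 = 0.047700 × 0.619 + 0.034 = 0.063526.
u_2 = 0.063526 × 0.619 + 0.034 = 0.073323.
u_3 = 0.073323 × 0.619 + 0.034 = 0.079387.

Unemployment rate after three quarters ≈ 7.94%.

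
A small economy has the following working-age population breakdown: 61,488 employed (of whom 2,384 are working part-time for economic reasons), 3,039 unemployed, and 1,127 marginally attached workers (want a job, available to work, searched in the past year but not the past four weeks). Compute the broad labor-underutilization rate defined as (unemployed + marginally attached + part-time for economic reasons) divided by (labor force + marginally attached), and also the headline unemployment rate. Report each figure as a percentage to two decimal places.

Broad underutilization rate ≈ 9.98%; headline unemployment rate ≈ 4.71%.

Labor force = 61,488 + 3,039 = 64,527.
Numerator = 3,039 + 1,127 + 2,384 = 6,550.
Denominator = 64,527 + 1,127 = 65,654.
Broad rate = 6,550 / 65,654 = 9.98%.
Headline unemployment rate = 3,039 / 64,527 = 4.71%.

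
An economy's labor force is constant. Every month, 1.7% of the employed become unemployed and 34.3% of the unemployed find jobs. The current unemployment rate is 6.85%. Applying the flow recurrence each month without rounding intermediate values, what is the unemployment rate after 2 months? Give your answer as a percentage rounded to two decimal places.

With a fixed labor force, u_{t+1} = u_t + s·(1−u_t) − f·u_t = u_t·(1−s−f) + s.
Here 1−s−f = 0.640 and s = 0.017.
u_1 = 0.068500 × 0.640 + 0.017 = 0.060840.
u_2 = 0.060840 × 0.640 + 0.017 = 0.055938.

Unemployment rate after two months ≈ 5.59%.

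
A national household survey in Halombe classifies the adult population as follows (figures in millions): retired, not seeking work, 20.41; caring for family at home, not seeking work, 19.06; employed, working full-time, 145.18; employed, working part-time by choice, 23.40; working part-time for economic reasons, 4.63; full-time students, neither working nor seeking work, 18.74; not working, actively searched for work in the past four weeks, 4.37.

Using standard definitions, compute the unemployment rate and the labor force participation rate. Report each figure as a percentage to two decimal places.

Employed = 145.18 + 23.40 + 4.63 = 173.21 million (anyone who worked, including part-time for economic reasons, counts as employed).
Unemployed = 4.37 million.
Labor force = 173.21 + 4.37 = 177.58 million.
Not in labor force = 20.41 + 19.06 + 18.74 = 58.21 million (those not working and not actively searching are outside the labor force).
Civilian working-age population = 177.58 + 58.21 = 235.79 million.
Unemployment rate = 4.37 / 177.58 = 2.46%.
Labor force participation rate = 177.58 / 235.79 = 75.31%.

Unemployment rate ≈ 2.46%; labor force participation rate ≈ 75.31%.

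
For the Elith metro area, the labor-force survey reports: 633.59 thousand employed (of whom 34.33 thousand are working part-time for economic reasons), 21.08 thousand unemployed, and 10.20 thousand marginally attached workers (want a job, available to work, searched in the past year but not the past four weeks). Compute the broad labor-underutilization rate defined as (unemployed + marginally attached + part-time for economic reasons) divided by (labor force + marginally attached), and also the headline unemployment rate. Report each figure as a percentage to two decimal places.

Broad underutilization rate ≈ 9.87%; headline unemployment rate ≈ 3.22%.

Labor force = 633.59 + 21.08 = 654.67 thousand.
Numerator = 21.08 + 10.20 + 34.33 = 65.61 thousand.
Denominator = 654.67 + 10.20 = 664.87 thousand.
Broad rate = 65.61 / 664.87 = 9.87%.
Headline unemployment rate = 21.08 / 654.67 = 3.22%.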